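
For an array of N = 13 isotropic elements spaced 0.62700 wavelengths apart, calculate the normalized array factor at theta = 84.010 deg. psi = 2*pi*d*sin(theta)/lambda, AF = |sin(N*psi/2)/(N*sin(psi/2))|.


psi = 2*pi*0.62700*sin(84.010 deg) = 3.918048 rad
AF = |sin(13*3.918048/2) / (13*sin(3.918048/2))| = 0.02729

0.02729


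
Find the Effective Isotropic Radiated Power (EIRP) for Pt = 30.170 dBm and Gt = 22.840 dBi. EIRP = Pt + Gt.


EIRP = Pt + Gt = 30.170 + 22.840 = 53.01 dBm

53.01 dBm


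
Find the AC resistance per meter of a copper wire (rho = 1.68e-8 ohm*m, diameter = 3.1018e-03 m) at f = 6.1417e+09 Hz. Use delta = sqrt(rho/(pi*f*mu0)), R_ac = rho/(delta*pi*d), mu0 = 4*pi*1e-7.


delta = sqrt(1.68e-8 / (pi * 6.1417e+09 * 4*pi*1e-7)) = 8.323969e-07 m
R_ac = 1.68e-8 / (8.323969e-07 * pi * 3.1018e-03) = 2.071 ohm/m

2.071 ohm/m


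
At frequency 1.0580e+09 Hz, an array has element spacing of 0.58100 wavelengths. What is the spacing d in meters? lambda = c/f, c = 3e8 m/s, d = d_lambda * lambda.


lambda = c / f = 3.0000e+08 / 1.0580e+09 = 0.2835539 m
d = 0.58100 * 0.2835539 = 0.1647 m

0.1647 m


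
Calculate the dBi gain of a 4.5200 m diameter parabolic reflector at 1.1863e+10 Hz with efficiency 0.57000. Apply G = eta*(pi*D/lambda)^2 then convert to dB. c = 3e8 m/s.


lambda = c / f = 3.0000e+08 / 1.1863e+10 = 0.02528871 m
G_linear = 0.57000 * (pi * 4.5200 / 0.02528871)^2 = 179720.7
G_dBi = 10 * log10(179720.7) = 52.55 dBi

52.55 dBi


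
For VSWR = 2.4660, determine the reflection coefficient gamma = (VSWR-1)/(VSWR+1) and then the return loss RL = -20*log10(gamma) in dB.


gamma = (2.4660 - 1) / (2.4660 + 1) = 0.4229660
RL = -20 * log10(0.4229660) = 7.474 dB

7.474 dB


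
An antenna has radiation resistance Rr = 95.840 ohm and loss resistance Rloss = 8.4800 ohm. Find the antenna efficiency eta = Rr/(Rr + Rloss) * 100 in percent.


eta = 95.840 / (95.840 + 8.4800) * 100 = 91.87%

91.87%


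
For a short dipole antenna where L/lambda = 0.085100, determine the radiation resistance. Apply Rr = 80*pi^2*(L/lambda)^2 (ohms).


Rr = 80 * pi^2 * (0.085100)^2 = 80 * 9.869604 * 7.242010e-03 = 5.718 ohm

5.718 ohm


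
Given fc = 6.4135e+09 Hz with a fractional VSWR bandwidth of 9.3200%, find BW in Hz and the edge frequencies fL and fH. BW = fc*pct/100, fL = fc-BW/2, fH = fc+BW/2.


BW = 6.4135e+09 * 9.3200/100 = 5.977382e+08 Hz
fL = 6.4135e+09 - 5.977382e+08/2 = 6.115e+09 Hz
fH = 6.4135e+09 + 5.977382e+08/2 = 6.712e+09 Hz

BW=5.977e+08 Hz, fL=6.115e+09 Hz, fH=6.712e+09 Hz


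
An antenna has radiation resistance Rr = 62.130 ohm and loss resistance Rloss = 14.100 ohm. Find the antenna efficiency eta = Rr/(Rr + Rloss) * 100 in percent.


eta = 62.130 / (62.130 + 14.100) * 100 = 81.50%

81.50%


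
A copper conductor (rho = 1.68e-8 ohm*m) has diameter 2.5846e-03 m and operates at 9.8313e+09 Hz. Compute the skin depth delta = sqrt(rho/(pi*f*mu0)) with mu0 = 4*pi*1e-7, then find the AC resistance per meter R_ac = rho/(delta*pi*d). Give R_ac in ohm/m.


delta = sqrt(1.68e-8 / (pi * 9.8313e+09 * 4*pi*1e-7)) = 6.579143e-07 m
R_ac = 1.68e-8 / (6.579143e-07 * pi * 2.5846e-03) = 3.145 ohm/m

3.145 ohm/m


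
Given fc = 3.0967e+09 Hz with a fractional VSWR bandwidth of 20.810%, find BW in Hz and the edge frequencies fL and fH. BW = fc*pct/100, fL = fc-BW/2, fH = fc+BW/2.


BW = 3.0967e+09 * 20.810/100 = 6.444233e+08 Hz
fL = 3.0967e+09 - 6.444233e+08/2 = 2.774e+09 Hz
fH = 3.0967e+09 + 6.444233e+08/2 = 3.419e+09 Hz

BW=6.444e+08 Hz, fL=2.774e+09 Hz, fH=3.419e+09 Hz


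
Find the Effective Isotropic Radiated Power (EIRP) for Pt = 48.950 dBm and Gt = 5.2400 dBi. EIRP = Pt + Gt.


EIRP = Pt + Gt = 48.950 + 5.2400 = 54.19 dBm

54.19 dBm


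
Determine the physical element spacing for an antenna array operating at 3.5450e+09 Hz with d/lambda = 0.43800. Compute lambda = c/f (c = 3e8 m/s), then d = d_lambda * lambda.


lambda = c / f = 3.0000e+08 / 3.5450e+09 = 0.08462623 m
d = 0.43800 * 0.08462623 = 0.03707 m

0.03707 m


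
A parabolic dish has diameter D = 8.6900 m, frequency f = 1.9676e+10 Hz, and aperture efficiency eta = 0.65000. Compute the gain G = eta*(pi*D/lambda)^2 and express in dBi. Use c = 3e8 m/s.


lambda = c / f = 3.0000e+08 / 1.9676e+10 = 0.01524700 m
G_linear = 0.65000 * (pi * 8.6900 / 0.01524700)^2 = 2.083933e+06
G_dBi = 10 * log10(2.083933e+06) = 63.19 dBi

63.19 dBi


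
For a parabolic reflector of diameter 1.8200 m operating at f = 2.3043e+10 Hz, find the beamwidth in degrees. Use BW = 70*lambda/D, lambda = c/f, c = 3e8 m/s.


lambda = c / f = 3.0000e+08 / 2.3043e+10 = 0.01301914 m
BW = 70 * 0.01301914 / 1.8200 = 0.5007 deg

0.5007 deg


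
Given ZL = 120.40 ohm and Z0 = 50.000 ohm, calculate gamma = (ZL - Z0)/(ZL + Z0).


gamma = (120.40 - 50.000) / (120.40 + 50.000) = 0.4131

0.4131


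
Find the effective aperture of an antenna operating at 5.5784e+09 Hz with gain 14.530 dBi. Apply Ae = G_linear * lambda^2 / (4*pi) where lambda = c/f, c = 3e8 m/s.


lambda = c / f = 3.0000e+08 / 5.5784e+09 = 0.05377886 m
G_linear = 10^(14.530/10) = 28.37919
Ae = G_linear * lambda^2 / (4*pi) = 28.37919 * 0.05377886^2 / (4*pi) = 6.532e-03 m^2

6.532e-03 m^2


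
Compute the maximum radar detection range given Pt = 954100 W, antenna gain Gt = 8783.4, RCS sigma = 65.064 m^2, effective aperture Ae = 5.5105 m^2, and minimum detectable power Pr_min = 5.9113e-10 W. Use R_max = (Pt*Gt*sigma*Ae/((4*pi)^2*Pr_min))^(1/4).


R^4 = 954100*8783.4*65.064*5.5105 / ((4*pi)^2 * 5.9113e-10) = 3.218738e+19
R_max = 3.218738e+19^0.25 = 75322 m

75322 m


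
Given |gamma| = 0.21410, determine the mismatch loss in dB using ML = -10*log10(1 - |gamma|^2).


ML = -10 * log10(1 - 0.21410^2) = -10 * log10(0.95416119) = 0.2038 dB

0.2038 dB


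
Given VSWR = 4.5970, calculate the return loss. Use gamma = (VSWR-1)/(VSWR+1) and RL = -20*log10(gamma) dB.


gamma = (4.5970 - 1) / (4.5970 + 1) = 0.6426657
RL = -20 * log10(0.6426657) = 3.840 dB

3.840 dB


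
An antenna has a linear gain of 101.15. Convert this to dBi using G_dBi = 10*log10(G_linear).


G_dBi = 10 * log10(101.15) = 20.05 dBi

20.05 dBi


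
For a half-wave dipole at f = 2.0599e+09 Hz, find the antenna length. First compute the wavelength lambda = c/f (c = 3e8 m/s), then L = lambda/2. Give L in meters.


lambda = c / f = 3.0000e+08 / 2.0599e+09 = 0.1456381 m
L = lambda / 2 = 0.1456381 / 2 = 0.07282 m

0.07282 m


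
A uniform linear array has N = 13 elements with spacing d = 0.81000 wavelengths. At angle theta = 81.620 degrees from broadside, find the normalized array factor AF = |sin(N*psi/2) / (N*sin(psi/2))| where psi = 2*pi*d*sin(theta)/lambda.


psi = 2*pi*0.81000*sin(81.620 deg) = 5.035042 rad
AF = |sin(13*5.035042/2) / (13*sin(5.035042/2))| = 0.1273

0.1273


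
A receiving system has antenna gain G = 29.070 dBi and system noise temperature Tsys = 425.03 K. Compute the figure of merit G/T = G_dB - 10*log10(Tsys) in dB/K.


G/T = 29.070 - 10*log10(425.03) = 29.070 - 26.28420 = 2.786 dB/K

2.786 dB/K


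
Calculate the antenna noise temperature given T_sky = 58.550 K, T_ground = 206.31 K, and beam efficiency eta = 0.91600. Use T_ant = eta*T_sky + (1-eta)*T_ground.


T_ant = 0.91600 * 58.550 + (1 - 0.91600) * 206.31 = 70.96 K

70.96 K


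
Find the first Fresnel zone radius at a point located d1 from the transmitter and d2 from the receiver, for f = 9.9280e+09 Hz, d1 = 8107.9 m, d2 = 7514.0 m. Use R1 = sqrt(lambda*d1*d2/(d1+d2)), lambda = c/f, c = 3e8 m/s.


lambda = c / f = 3.0000e+08 / 9.9280e+09 = 0.03021757 m
R1 = sqrt(0.03021757 * 8107.9 * 7514.0 / (8107.9 + 7514.0)) = 10.86 m

10.86 m


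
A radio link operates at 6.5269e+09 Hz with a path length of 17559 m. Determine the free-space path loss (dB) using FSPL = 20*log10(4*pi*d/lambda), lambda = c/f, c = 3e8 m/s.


lambda = c / f = 3.0000e+08 / 6.5269e+09 = 0.04596363 m
FSPL = 20 * log10(4*pi*17559/0.04596363) = 133.6 dB

133.6 dB


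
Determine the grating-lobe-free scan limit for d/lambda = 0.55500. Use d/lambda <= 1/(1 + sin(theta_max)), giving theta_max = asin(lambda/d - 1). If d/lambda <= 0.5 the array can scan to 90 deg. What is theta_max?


lambda/d - 1 = 1/0.55500 - 1 = 0.8018018
theta_max = asin(0.8018018) = 53.30 deg

53.30 deg


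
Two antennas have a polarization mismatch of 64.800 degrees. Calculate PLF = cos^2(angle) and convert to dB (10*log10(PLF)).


PLF_linear = cos^2(64.800 deg) = 0.1812880
PLF_dB = 10 * log10(0.1812880) = -7.416 dB

-7.416 dB


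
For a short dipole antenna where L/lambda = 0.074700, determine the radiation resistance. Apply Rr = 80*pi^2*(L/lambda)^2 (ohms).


Rr = 80 * pi^2 * (0.074700)^2 = 80 * 9.869604 * 5.580090e-03 = 4.406 ohm

4.406 ohm


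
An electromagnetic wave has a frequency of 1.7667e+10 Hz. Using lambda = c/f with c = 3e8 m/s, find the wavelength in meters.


lambda = c / f = 3.0000e+08 / 1.7667e+10 = 0.01698 m

0.01698 m


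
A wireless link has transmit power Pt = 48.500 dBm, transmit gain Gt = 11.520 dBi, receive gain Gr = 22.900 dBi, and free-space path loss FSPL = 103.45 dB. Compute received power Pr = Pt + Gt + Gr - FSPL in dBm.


Pr = 48.500 + 11.520 + 22.900 - 103.45 = -20.53 dBm

-20.53 dBm


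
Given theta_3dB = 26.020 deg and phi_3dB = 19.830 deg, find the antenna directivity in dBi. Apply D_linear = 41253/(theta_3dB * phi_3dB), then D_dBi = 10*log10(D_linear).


D_linear = 41253 / (26.020 * 19.830) = 79.95130
D_dBi = 10 * log10(79.95130) = 19.03 dBi

19.03 dBi


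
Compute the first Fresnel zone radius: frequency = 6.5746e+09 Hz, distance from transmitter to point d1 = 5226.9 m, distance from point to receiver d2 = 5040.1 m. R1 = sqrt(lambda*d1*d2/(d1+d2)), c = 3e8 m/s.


lambda = c / f = 3.0000e+08 / 6.5746e+09 = 0.04563015 m
R1 = sqrt(0.04563015 * 5226.9 * 5040.1 / (5226.9 + 5040.1)) = 10.82 m

10.82 m


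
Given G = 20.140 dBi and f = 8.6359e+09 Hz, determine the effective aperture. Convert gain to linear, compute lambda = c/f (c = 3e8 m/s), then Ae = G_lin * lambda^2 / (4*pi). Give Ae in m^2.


lambda = c / f = 3.0000e+08 / 8.6359e+09 = 0.03473871 m
G_linear = 10^(20.140/10) = 103.2761
Ae = G_linear * lambda^2 / (4*pi) = 103.2761 * 0.03473871^2 / (4*pi) = 9.918e-03 m^2

9.918e-03 m^2


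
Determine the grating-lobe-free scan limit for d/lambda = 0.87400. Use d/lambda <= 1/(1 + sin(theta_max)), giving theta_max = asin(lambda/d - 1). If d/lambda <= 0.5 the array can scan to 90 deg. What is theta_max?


lambda/d - 1 = 1/0.87400 - 1 = 0.1441648
theta_max = asin(0.1441648) = 8.289 deg

8.289 deg


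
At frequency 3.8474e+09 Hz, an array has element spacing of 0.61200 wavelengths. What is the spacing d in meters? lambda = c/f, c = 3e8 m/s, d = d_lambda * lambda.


lambda = c / f = 3.0000e+08 / 3.8474e+09 = 0.07797474 m
d = 0.61200 * 0.07797474 = 0.04772 m

0.04772 m


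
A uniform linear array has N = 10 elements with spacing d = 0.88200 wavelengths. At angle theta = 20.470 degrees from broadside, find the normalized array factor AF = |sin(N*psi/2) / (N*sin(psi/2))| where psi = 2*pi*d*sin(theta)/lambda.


psi = 2*pi*0.88200*sin(20.470 deg) = 1.938050 rad
AF = |sin(10*1.938050/2) / (10*sin(1.938050/2))| = 0.03183

0.03183


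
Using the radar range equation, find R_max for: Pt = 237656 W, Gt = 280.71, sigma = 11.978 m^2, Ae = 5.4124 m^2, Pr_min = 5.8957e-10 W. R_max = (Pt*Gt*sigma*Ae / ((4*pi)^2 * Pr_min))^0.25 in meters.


R^4 = 237656*280.71*11.978*5.4124 / ((4*pi)^2 * 5.8957e-10) = 4.645428e+16
R_max = 4.645428e+16^0.25 = 14681 m

14681 m


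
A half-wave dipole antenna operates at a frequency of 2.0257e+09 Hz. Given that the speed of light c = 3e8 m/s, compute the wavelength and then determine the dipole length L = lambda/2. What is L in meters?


lambda = c / f = 3.0000e+08 / 2.0257e+09 = 0.1480970 m
L = lambda / 2 = 0.1480970 / 2 = 0.07405 m

0.07405 m


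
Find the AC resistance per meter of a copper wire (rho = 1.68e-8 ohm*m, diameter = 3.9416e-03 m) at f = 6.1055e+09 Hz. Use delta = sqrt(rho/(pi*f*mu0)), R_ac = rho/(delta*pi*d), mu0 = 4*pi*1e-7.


delta = sqrt(1.68e-8 / (pi * 6.1055e+09 * 4*pi*1e-7)) = 8.348610e-07 m
R_ac = 1.68e-8 / (8.348610e-07 * pi * 3.9416e-03) = 1.625 ohm/m

1.625 ohm/m


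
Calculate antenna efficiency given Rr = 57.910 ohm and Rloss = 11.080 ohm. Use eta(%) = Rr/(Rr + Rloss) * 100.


eta = 57.910 / (57.910 + 11.080) * 100 = 83.94%

83.94%


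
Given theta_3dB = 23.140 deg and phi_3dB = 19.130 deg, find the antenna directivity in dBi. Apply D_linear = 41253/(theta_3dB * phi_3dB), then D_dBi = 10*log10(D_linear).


D_linear = 41253 / (23.140 * 19.130) = 93.19170
D_dBi = 10 * log10(93.19170) = 19.69 dBi

19.69 dBi


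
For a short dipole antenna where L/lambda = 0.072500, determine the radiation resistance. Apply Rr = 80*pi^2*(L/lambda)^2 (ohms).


Rr = 80 * pi^2 * (0.072500)^2 = 80 * 9.869604 * 5.256250e-03 = 4.150 ohm

4.150 ohm


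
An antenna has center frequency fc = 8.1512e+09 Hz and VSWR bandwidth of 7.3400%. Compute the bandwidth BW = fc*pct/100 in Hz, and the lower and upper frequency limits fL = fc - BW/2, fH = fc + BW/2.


BW = 8.1512e+09 * 7.3400/100 = 5.982981e+08 Hz
fL = 8.1512e+09 - 5.982981e+08/2 = 7.852e+09 Hz
fH = 8.1512e+09 + 5.982981e+08/2 = 8.450e+09 Hz

BW=5.983e+08 Hz, fL=7.852e+09 Hz, fH=8.450e+09 Hz


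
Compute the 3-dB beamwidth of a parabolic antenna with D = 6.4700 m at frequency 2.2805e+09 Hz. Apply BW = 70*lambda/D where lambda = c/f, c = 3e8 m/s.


lambda = c / f = 3.0000e+08 / 2.2805e+09 = 0.1315501 m
BW = 70 * 0.1315501 / 6.4700 = 1.423 deg

1.423 deg


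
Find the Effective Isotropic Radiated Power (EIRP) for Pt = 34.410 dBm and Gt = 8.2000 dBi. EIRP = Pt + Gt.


EIRP = Pt + Gt = 34.410 + 8.2000 = 42.61 dBm

42.61 dBm


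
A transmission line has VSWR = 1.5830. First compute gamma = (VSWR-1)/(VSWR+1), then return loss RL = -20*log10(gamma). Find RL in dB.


gamma = (1.5830 - 1) / (1.5830 + 1) = 0.2257065
RL = -20 * log10(0.2257065) = 12.93 dB

12.93 dB


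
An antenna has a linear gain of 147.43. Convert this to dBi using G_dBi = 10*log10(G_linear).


G_dBi = 10 * log10(147.43) = 21.69 dBi

21.69 dBi


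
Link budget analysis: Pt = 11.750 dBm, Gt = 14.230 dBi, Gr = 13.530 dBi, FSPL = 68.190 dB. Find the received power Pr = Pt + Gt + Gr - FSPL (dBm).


Pr = 11.750 + 14.230 + 13.530 - 68.190 = -28.68 dBm

-28.68 dBm


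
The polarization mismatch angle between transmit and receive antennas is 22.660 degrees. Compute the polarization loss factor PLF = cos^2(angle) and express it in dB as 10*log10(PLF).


PLF_linear = cos^2(22.660 deg) = 0.8515733
PLF_dB = 10 * log10(0.8515733) = -0.6978 dB

-0.6978 dB


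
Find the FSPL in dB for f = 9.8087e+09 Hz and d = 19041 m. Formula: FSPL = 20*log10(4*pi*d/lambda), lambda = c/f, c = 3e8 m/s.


lambda = c / f = 3.0000e+08 / 9.8087e+09 = 0.03058509 m
FSPL = 20 * log10(4*pi*19041/0.03058509) = 137.9 dB

137.9 dB


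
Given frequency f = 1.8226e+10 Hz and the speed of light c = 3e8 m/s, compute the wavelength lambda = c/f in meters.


lambda = c / f = 3.0000e+08 / 1.8226e+10 = 0.01646 m

0.01646 m


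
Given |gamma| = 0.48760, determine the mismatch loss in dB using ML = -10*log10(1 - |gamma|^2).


ML = -10 * log10(1 - 0.48760^2) = -10 * log10(0.76224624) = 1.179 dB

1.179 dB


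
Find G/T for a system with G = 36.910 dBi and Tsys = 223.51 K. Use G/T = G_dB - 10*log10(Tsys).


G/T = 36.910 - 10*log10(223.51) = 36.910 - 23.49297 = 13.42 dB/K

13.42 dB/K


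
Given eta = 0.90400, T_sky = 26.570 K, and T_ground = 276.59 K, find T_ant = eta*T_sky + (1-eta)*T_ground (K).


T_ant = 0.90400 * 26.570 + (1 - 0.90400) * 276.59 = 50.57 K

50.57 K


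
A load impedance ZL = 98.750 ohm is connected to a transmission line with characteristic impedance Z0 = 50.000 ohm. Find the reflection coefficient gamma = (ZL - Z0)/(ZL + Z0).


gamma = (98.750 - 50.000) / (98.750 + 50.000) = 0.3277

0.3277


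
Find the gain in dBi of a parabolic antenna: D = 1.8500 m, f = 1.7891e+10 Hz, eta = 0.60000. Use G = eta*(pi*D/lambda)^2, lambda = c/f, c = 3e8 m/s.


lambda = c / f = 3.0000e+08 / 1.7891e+10 = 0.01676821 m
G_linear = 0.60000 * (pi * 1.8500 / 0.01676821)^2 = 72081.04
G_dBi = 10 * log10(72081.04) = 48.58 dBi

48.58 dBi


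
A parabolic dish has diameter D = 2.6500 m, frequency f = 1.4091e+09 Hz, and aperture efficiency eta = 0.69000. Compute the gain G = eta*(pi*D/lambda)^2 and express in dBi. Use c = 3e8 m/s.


lambda = c / f = 3.0000e+08 / 1.4091e+09 = 0.2129019 m
G_linear = 0.69000 * (pi * 2.6500 / 0.2129019)^2 = 1055.071
G_dBi = 10 * log10(1055.071) = 30.23 dBi

30.23 dBi


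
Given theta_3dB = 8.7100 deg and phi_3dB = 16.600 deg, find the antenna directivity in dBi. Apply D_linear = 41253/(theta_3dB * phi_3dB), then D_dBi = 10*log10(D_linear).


D_linear = 41253 / (8.7100 * 16.600) = 285.3181
D_dBi = 10 * log10(285.3181) = 24.55 dBi

24.55 dBi


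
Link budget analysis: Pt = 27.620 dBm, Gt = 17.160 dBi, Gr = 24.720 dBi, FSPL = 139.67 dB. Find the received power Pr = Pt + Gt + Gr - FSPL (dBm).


Pr = 27.620 + 17.160 + 24.720 - 139.67 = -70.17 dBm

-70.17 dBm


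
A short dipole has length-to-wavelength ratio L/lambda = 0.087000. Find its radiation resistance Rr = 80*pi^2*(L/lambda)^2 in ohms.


Rr = 80 * pi^2 * (0.087000)^2 = 80 * 9.869604 * 7.569000e-03 = 5.976 ohm

5.976 ohm


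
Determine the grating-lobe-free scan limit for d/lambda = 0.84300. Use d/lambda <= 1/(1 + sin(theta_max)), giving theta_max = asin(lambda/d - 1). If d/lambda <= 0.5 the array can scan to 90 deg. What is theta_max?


lambda/d - 1 = 1/0.84300 - 1 = 0.1862396
theta_max = asin(0.1862396) = 10.73 deg

10.73 deg


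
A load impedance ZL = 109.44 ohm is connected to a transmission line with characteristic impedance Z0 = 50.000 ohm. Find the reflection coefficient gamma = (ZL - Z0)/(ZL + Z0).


gamma = (109.44 - 50.000) / (109.44 + 50.000) = 0.3728

0.3728


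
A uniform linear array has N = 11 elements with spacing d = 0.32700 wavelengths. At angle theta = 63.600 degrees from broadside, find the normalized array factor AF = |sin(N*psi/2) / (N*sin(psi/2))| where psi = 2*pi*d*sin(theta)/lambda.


psi = 2*pi*0.32700*sin(63.600 deg) = 1.840331 rad
AF = |sin(11*1.840331/2) / (11*sin(1.840331/2))| = 0.07334

0.07334


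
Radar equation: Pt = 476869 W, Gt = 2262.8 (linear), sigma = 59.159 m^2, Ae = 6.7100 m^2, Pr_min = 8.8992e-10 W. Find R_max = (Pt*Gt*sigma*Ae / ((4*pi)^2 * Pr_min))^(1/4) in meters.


R^4 = 476869*2262.8*59.159*6.7100 / ((4*pi)^2 * 8.8992e-10) = 3.048021e+18
R_max = 3.048021e+18^0.25 = 41783 m

41783 m


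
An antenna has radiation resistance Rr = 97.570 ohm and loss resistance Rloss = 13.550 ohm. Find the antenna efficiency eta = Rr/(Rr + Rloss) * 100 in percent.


eta = 97.570 / (97.570 + 13.550) * 100 = 87.81%

87.81%


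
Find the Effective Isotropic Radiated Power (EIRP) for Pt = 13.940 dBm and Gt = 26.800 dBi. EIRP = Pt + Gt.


EIRP = Pt + Gt = 13.940 + 26.800 = 40.74 dBm

40.74 dBm


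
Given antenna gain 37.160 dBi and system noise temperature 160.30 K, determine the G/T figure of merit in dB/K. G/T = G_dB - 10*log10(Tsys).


G/T = 37.160 - 10*log10(160.30) = 37.160 - 22.04934 = 15.11 dB/K

15.11 dB/K


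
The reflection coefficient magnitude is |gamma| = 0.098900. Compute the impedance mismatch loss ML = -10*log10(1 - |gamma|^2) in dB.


ML = -10 * log10(1 - 0.098900^2) = -10 * log10(0.99021879) = 0.04269 dB

0.04269 dB


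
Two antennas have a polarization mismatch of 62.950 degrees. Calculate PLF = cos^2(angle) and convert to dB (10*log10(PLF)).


PLF_linear = cos^2(62.950 deg) = 0.2068138
PLF_dB = 10 * log10(0.2068138) = -6.844 dB

-6.844 dB


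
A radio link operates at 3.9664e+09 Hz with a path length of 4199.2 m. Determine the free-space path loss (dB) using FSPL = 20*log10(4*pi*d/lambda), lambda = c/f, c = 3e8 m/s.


lambda = c / f = 3.0000e+08 / 3.9664e+09 = 0.07563534 m
FSPL = 20 * log10(4*pi*4199.2/0.07563534) = 116.9 dB

116.9 dB


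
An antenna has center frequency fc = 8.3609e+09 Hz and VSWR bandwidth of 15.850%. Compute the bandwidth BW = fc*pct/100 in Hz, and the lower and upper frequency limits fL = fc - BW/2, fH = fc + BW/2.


BW = 8.3609e+09 * 15.850/100 = 1.325203e+09 Hz
fL = 8.3609e+09 - 1.325203e+09/2 = 7.698e+09 Hz
fH = 8.3609e+09 + 1.325203e+09/2 = 9.024e+09 Hz

BW=1.325e+09 Hz, fL=7.698e+09 Hz, fH=9.024e+09 Hz


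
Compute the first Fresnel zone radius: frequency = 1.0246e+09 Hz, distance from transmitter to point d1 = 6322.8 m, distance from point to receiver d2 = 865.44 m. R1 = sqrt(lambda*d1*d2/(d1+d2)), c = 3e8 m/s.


lambda = c / f = 3.0000e+08 / 1.0246e+09 = 0.2927972 m
R1 = sqrt(0.2927972 * 6322.8 * 865.44 / (6322.8 + 865.44)) = 14.93 m

14.93 m


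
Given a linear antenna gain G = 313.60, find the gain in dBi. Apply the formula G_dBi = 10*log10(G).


G_dBi = 10 * log10(313.60) = 24.96 dBi

24.96 dBi


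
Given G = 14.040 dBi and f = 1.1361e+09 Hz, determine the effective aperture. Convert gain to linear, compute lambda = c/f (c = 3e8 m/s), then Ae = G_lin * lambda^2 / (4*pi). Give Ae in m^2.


lambda = c / f = 3.0000e+08 / 1.1361e+09 = 0.2640613 m
G_linear = 10^(14.040/10) = 25.35129
Ae = G_linear * lambda^2 / (4*pi) = 25.35129 * 0.2640613^2 / (4*pi) = 0.1407 m^2

0.1407 m^2


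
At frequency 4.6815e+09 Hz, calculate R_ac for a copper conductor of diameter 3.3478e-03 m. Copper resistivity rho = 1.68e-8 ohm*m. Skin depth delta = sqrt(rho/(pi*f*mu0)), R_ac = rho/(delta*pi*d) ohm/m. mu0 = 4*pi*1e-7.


delta = sqrt(1.68e-8 / (pi * 4.6815e+09 * 4*pi*1e-7)) = 9.534156e-07 m
R_ac = 1.68e-8 / (9.534156e-07 * pi * 3.3478e-03) = 1.675 ohm/m

1.675 ohm/m


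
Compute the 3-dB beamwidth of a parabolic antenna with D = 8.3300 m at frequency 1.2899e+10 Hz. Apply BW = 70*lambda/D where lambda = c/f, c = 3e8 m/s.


lambda = c / f = 3.0000e+08 / 1.2899e+10 = 0.02325762 m
BW = 70 * 0.02325762 / 8.3300 = 0.1954 deg

0.1954 deg


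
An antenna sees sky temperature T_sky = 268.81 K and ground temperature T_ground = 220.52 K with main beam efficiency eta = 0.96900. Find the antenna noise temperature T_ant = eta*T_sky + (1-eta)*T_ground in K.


T_ant = 0.96900 * 268.81 + (1 - 0.96900) * 220.52 = 267.3 K

267.3 K


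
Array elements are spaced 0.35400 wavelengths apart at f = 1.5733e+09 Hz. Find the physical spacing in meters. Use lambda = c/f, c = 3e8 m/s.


lambda = c / f = 3.0000e+08 / 1.5733e+09 = 0.1906820 m
d = 0.35400 * 0.1906820 = 0.06750 m

0.06750 m


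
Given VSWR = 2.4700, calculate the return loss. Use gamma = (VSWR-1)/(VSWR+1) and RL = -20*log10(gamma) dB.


gamma = (2.4700 - 1) / (2.4700 + 1) = 0.4236311
RL = -20 * log10(0.4236311) = 7.460 dB

7.460 dB


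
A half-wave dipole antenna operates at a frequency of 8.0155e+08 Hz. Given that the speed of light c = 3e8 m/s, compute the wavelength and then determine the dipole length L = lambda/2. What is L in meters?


lambda = c / f = 3.0000e+08 / 8.0155e+08 = 0.3742748 m
L = lambda / 2 = 0.3742748 / 2 = 0.1871 m

0.1871 m


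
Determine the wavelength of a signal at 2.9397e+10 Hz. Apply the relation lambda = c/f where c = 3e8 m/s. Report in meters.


lambda = c / f = 3.0000e+08 / 2.9397e+10 = 0.01021 m

0.01021 m


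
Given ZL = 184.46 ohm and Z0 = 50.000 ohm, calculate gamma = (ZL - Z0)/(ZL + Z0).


gamma = (184.46 - 50.000) / (184.46 + 50.000) = 0.5735

0.5735


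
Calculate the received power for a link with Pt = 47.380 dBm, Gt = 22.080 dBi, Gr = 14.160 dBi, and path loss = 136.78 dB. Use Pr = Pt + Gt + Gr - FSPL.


Pr = 47.380 + 22.080 + 14.160 - 136.78 = -53.16 dBm

-53.16 dBm


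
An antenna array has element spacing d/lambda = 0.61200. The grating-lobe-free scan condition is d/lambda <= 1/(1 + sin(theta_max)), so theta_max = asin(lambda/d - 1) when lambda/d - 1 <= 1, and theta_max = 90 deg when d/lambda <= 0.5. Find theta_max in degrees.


lambda/d - 1 = 1/0.61200 - 1 = 0.6339869
theta_max = asin(0.6339869) = 39.34 deg

39.34 deg


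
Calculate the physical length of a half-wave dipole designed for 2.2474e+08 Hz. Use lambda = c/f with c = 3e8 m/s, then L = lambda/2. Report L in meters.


lambda = c / f = 3.0000e+08 / 2.2474e+08 = 1.334876 m
L = lambda / 2 = 1.334876 / 2 = 0.6674 m

0.6674 m


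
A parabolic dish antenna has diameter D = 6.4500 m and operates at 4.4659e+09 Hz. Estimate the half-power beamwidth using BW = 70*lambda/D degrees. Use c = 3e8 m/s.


lambda = c / f = 3.0000e+08 / 4.4659e+09 = 0.06717571 m
BW = 70 * 0.06717571 / 6.4500 = 0.7290 deg

0.7290 deg


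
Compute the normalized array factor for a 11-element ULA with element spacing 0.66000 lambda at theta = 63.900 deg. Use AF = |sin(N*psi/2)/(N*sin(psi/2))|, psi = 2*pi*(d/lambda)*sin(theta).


psi = 2*pi*0.66000*sin(63.900 deg) = 3.724033 rad
AF = |sin(11*3.724033/2) / (11*sin(3.724033/2))| = 0.09472

0.09472


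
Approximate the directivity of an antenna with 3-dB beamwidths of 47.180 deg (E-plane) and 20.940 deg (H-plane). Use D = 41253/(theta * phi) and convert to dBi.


D_linear = 41253 / (47.180 * 20.940) = 41.75620
D_dBi = 10 * log10(41.75620) = 16.21 dBi

16.21 dBi


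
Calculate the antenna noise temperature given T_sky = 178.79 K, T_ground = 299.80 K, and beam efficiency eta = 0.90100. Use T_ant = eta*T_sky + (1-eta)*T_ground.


T_ant = 0.90100 * 178.79 + (1 - 0.90100) * 299.80 = 190.8 K

190.8 K


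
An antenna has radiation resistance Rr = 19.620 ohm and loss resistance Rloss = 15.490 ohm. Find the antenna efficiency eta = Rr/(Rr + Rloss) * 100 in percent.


eta = 19.620 / (19.620 + 15.490) * 100 = 55.88%

55.88%


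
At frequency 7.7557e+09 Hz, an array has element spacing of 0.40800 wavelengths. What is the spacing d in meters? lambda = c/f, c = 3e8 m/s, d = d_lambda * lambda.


lambda = c / f = 3.0000e+08 / 7.7557e+09 = 0.03868123 m
d = 0.40800 * 0.03868123 = 0.01578 m

0.01578 m


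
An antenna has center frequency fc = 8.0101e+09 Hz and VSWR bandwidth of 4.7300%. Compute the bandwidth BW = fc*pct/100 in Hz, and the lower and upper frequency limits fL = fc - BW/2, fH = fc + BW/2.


BW = 8.0101e+09 * 4.7300/100 = 3.788777e+08 Hz
fL = 8.0101e+09 - 3.788777e+08/2 = 7.821e+09 Hz
fH = 8.0101e+09 + 3.788777e+08/2 = 8.200e+09 Hz

BW=3.789e+08 Hz, fL=7.821e+09 Hz, fH=8.200e+09 Hz


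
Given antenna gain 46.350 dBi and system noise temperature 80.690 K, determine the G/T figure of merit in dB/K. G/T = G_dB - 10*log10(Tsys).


G/T = 46.350 - 10*log10(80.690) = 46.350 - 19.06820 = 27.28 dB/K

27.28 dB/K


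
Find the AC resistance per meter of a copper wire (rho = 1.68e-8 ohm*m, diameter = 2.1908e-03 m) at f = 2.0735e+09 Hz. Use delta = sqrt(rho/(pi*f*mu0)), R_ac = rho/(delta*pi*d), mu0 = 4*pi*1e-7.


delta = sqrt(1.68e-8 / (pi * 2.0735e+09 * 4*pi*1e-7)) = 1.432593e-06 m
R_ac = 1.68e-8 / (1.432593e-06 * pi * 2.1908e-03) = 1.704 ohm/m

1.704 ohm/m


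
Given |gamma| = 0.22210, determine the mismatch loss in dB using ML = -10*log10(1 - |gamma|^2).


ML = -10 * log10(1 - 0.22210^2) = -10 * log10(0.95067159) = 0.2197 dB

0.2197 dB


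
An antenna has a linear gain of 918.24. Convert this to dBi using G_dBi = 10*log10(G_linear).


G_dBi = 10 * log10(918.24) = 29.63 dBi

29.63 dBi


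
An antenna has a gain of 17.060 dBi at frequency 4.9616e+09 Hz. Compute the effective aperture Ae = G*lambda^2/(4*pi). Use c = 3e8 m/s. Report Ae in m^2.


lambda = c / f = 3.0000e+08 / 4.9616e+09 = 0.06046437 m
G_linear = 10^(17.060/10) = 50.81594
Ae = G_linear * lambda^2 / (4*pi) = 50.81594 * 0.06046437^2 / (4*pi) = 0.01478 m^2

0.01478 m^2


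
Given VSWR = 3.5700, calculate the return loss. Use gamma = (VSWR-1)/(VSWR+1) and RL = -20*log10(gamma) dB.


gamma = (3.5700 - 1) / (3.5700 + 1) = 0.5623632
RL = -20 * log10(0.5623632) = 5.000 dB

5.000 dB


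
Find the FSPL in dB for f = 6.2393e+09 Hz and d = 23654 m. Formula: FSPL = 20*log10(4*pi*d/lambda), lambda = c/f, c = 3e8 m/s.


lambda = c / f = 3.0000e+08 / 6.2393e+09 = 0.04808232 m
FSPL = 20 * log10(4*pi*23654/0.04808232) = 135.8 dB

135.8 dB


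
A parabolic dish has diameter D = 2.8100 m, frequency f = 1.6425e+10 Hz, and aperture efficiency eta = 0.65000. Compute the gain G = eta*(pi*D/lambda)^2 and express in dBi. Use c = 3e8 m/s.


lambda = c / f = 3.0000e+08 / 1.6425e+10 = 0.01826484 m
G_linear = 0.65000 * (pi * 2.8100 / 0.01826484)^2 = 151842.7
G_dBi = 10 * log10(151842.7) = 51.81 dBi

51.81 dBi


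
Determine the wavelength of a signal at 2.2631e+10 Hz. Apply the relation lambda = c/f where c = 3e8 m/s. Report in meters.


lambda = c / f = 3.0000e+08 / 2.2631e+10 = 0.01326 m

0.01326 m


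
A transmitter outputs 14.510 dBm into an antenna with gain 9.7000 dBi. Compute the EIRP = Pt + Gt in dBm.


EIRP = Pt + Gt = 14.510 + 9.7000 = 24.21 dBm

24.21 dBm


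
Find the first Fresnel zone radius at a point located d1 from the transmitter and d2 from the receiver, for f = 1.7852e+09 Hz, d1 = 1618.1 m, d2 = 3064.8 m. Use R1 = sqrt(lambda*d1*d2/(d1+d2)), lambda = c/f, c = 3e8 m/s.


lambda = c / f = 3.0000e+08 / 1.7852e+09 = 0.1680484 m
R1 = sqrt(0.1680484 * 1618.1 * 3064.8 / (1618.1 + 3064.8)) = 13.34 m

13.34 m


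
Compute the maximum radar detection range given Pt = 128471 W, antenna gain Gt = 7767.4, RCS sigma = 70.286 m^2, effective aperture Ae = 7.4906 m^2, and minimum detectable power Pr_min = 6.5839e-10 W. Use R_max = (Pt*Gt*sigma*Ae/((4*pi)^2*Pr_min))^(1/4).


R^4 = 128471*7767.4*70.286*7.4906 / ((4*pi)^2 * 6.5839e-10) = 5.053162e+18
R_max = 5.053162e+18^0.25 = 47412 m

47412 m


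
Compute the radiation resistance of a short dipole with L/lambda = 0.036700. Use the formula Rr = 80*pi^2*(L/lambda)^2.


Rr = 80 * pi^2 * (0.036700)^2 = 80 * 9.869604 * 1.346890e-03 = 1.063 ohm

1.063 ohm


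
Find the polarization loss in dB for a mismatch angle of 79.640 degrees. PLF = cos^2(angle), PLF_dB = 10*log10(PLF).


PLF_linear = cos^2(79.640 deg) = 0.03233971
PLF_dB = 10 * log10(0.03233971) = -14.90 dB

-14.90 dB


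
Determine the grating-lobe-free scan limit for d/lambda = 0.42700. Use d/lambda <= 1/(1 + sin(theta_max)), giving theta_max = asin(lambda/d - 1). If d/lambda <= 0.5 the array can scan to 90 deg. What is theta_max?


lambda/d - 1 = 1/0.42700 - 1 = 1.341920 >= 1
d/lambda <= 0.5, so the array can scan to endfire without grating lobes: theta_max = 90 deg

90 deg


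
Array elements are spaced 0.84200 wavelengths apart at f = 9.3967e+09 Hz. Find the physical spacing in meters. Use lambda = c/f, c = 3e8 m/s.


lambda = c / f = 3.0000e+08 / 9.3967e+09 = 0.03192610 m
d = 0.84200 * 0.03192610 = 0.02688 m

0.02688 m


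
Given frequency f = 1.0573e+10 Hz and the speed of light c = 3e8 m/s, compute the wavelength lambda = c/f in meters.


lambda = c / f = 3.0000e+08 / 1.0573e+10 = 0.02837 m

0.02837 m


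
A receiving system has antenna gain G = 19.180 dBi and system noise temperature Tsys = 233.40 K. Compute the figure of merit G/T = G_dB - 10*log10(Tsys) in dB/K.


G/T = 19.180 - 10*log10(233.40) = 19.180 - 23.68101 = -4.501 dB/K

-4.501 dB/K


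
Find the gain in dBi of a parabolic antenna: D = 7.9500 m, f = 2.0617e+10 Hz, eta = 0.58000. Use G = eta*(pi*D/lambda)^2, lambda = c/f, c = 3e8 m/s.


lambda = c / f = 3.0000e+08 / 2.0617e+10 = 0.01455110 m
G_linear = 0.58000 * (pi * 7.9500 / 0.01455110)^2 = 1.708718e+06
G_dBi = 10 * log10(1.708718e+06) = 62.33 dBi

62.33 dBi


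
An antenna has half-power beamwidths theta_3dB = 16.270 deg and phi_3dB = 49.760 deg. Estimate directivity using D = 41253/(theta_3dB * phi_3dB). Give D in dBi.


D_linear = 41253 / (16.270 * 49.760) = 50.95509
D_dBi = 10 * log10(50.95509) = 17.07 dBi

17.07 dBi


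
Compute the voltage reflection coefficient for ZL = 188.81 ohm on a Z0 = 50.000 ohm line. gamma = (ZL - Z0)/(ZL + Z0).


gamma = (188.81 - 50.000) / (188.81 + 50.000) = 0.5813

0.5813


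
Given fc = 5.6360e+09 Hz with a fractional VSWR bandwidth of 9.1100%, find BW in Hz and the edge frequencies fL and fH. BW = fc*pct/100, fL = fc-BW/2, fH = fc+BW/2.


BW = 5.6360e+09 * 9.1100/100 = 5.134396e+08 Hz
fL = 5.6360e+09 - 5.134396e+08/2 = 5.379e+09 Hz
fH = 5.6360e+09 + 5.134396e+08/2 = 5.893e+09 Hz

BW=5.134e+08 Hz, fL=5.379e+09 Hz, fH=5.893e+09 Hz


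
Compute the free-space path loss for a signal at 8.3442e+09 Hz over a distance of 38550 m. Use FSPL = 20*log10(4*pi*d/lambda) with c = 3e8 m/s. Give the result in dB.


lambda = c / f = 3.0000e+08 / 8.3442e+09 = 0.03595312 m
FSPL = 20 * log10(4*pi*38550/0.03595312) = 142.6 dB

142.6 dB


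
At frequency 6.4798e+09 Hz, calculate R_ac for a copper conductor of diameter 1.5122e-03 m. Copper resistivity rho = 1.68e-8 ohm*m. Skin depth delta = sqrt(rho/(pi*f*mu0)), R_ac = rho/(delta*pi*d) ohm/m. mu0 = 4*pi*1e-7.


delta = sqrt(1.68e-8 / (pi * 6.4798e+09 * 4*pi*1e-7)) = 8.103898e-07 m
R_ac = 1.68e-8 / (8.103898e-07 * pi * 1.5122e-03) = 4.364 ohm/m

4.364 ohm/m


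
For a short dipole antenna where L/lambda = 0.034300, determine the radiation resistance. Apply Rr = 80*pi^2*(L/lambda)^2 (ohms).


Rr = 80 * pi^2 * (0.034300)^2 = 80 * 9.869604 * 1.176490e-03 = 0.9289 ohm

0.9289 ohm


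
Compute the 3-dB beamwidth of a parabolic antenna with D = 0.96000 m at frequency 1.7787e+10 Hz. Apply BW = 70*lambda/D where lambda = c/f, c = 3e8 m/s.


lambda = c / f = 3.0000e+08 / 1.7787e+10 = 0.01686625 m
BW = 70 * 0.01686625 / 0.96000 = 1.230 deg

1.230 deg


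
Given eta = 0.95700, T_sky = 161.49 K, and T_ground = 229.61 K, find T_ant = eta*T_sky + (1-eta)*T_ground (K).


T_ant = 0.95700 * 161.49 + (1 - 0.95700) * 229.61 = 164.4 K

164.4 K


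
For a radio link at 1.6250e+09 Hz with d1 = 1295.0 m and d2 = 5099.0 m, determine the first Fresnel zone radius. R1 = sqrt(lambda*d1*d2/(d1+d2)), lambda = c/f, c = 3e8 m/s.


lambda = c / f = 3.0000e+08 / 1.6250e+09 = 0.1846154 m
R1 = sqrt(0.1846154 * 1295.0 * 5099.0 / (1295.0 + 5099.0)) = 13.81 m

13.81 m


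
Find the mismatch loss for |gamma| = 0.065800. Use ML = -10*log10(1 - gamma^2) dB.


ML = -10 * log10(1 - 0.065800^2) = -10 * log10(0.99567036) = 0.01884 dB

0.01884 dB


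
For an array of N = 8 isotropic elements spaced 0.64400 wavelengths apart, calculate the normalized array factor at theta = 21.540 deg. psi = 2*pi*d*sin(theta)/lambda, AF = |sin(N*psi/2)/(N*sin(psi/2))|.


psi = 2*pi*0.64400*sin(21.540 deg) = 1.485628 rad
AF = |sin(8*1.485628/2) / (8*sin(1.485628/2))| = 0.06175

0.06175


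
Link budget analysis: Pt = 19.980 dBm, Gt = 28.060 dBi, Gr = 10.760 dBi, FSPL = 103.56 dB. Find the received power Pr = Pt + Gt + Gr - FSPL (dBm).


Pr = 19.980 + 28.060 + 10.760 - 103.56 = -44.76 dBm

-44.76 dBm


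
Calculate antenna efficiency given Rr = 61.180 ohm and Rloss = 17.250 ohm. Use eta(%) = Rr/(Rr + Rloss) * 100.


eta = 61.180 / (61.180 + 17.250) * 100 = 78.01%

78.01%


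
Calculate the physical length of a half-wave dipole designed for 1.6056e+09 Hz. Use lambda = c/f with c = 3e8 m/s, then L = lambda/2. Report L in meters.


lambda = c / f = 3.0000e+08 / 1.6056e+09 = 0.1868460 m
L = lambda / 2 = 0.1868460 / 2 = 0.09342 m

0.09342 m


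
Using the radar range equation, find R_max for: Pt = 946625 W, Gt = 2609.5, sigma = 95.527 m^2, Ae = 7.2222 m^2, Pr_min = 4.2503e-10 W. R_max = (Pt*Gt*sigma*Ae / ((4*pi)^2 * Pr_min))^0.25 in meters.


R^4 = 946625*2609.5*95.527*7.2222 / ((4*pi)^2 * 4.2503e-10) = 2.539169e+19
R_max = 2.539169e+19^0.25 = 70986 m

70986 m


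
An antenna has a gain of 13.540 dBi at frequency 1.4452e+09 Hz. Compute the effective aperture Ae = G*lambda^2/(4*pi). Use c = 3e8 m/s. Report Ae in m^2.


lambda = c / f = 3.0000e+08 / 1.4452e+09 = 0.2075837 m
G_linear = 10^(13.540/10) = 22.59436
Ae = G_linear * lambda^2 / (4*pi) = 22.59436 * 0.2075837^2 / (4*pi) = 0.07748 m^2

0.07748 m^2


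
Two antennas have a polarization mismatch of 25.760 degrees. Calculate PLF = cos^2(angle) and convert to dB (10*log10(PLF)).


PLF_linear = cos^2(25.760 deg) = 0.8111207
PLF_dB = 10 * log10(0.8111207) = -0.9091 dB

-0.9091 dB


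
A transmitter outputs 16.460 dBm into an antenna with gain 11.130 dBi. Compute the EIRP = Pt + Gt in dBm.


EIRP = Pt + Gt = 16.460 + 11.130 = 27.59 dBm

27.59 dBm


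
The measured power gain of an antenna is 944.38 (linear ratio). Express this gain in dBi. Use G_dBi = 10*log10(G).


G_dBi = 10 * log10(944.38) = 29.75 dBi

29.75 dBi


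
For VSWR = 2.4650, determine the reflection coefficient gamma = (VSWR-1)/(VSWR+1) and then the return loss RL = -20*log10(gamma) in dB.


gamma = (2.4650 - 1) / (2.4650 + 1) = 0.4227994
RL = -20 * log10(0.4227994) = 7.477 dB

7.477 dB


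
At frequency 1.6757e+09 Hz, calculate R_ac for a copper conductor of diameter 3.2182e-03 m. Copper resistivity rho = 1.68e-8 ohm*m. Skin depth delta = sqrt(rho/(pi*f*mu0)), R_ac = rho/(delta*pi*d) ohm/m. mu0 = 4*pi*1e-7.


delta = sqrt(1.68e-8 / (pi * 1.6757e+09 * 4*pi*1e-7)) = 1.593590e-06 m
R_ac = 1.68e-8 / (1.593590e-06 * pi * 3.2182e-03) = 1.043 ohm/m

1.043 ohm/m


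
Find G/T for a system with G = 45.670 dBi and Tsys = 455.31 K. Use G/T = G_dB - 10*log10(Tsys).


G/T = 45.670 - 10*log10(455.31) = 45.670 - 26.58307 = 19.09 dB/K

19.09 dB/K


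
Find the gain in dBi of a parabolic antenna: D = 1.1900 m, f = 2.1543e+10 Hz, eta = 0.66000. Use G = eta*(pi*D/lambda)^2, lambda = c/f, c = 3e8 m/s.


lambda = c / f = 3.0000e+08 / 2.1543e+10 = 0.01392564 m
G_linear = 0.66000 * (pi * 1.1900 / 0.01392564)^2 = 47567.17
G_dBi = 10 * log10(47567.17) = 46.77 dBi

46.77 dBi


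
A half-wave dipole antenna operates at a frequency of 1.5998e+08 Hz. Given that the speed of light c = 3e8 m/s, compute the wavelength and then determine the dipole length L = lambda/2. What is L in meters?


lambda = c / f = 3.0000e+08 / 1.5998e+08 = 1.875234 m
L = lambda / 2 = 1.875234 / 2 = 0.9376 m

0.9376 m


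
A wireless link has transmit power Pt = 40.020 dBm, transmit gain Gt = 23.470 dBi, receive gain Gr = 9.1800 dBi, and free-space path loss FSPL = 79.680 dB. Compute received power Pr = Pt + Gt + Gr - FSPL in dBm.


Pr = 40.020 + 23.470 + 9.1800 - 79.680 = -7.01 dBm

-7.01 dBm


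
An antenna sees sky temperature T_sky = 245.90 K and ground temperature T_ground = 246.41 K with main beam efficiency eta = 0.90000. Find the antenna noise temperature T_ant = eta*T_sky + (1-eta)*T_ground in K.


T_ant = 0.90000 * 245.90 + (1 - 0.90000) * 246.41 = 246.0 K

246.0 K


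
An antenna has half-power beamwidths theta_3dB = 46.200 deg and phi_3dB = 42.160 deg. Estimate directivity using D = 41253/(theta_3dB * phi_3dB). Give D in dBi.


D_linear = 41253 / (46.200 * 42.160) = 21.17937
D_dBi = 10 * log10(21.17937) = 13.26 dBi

13.26 dBi


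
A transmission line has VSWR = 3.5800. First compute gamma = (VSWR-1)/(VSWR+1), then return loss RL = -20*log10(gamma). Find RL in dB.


gamma = (3.5800 - 1) / (3.5800 + 1) = 0.5633188
RL = -20 * log10(0.5633188) = 4.985 dB

4.985 dB


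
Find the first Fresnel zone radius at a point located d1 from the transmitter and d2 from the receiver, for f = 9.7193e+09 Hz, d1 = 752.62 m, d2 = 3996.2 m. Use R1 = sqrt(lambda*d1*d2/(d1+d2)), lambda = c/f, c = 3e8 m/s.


lambda = c / f = 3.0000e+08 / 9.7193e+09 = 0.03086642 m
R1 = sqrt(0.03086642 * 752.62 * 3996.2 / (752.62 + 3996.2)) = 4.421 m

4.421 m


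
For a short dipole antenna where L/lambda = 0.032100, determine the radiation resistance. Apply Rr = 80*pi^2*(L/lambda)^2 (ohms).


Rr = 80 * pi^2 * (0.032100)^2 = 80 * 9.869604 * 1.030410e-03 = 0.8136 ohm

0.8136 ohm


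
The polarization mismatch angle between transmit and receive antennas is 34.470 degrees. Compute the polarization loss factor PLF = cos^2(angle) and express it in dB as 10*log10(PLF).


PLF_linear = cos^2(34.470 deg) = 0.6796727
PLF_dB = 10 * log10(0.6796727) = -1.677 dB

-1.677 dB
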